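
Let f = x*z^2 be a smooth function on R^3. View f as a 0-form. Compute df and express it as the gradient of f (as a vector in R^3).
df = (z^2) dx + (0) dy + (2*x*z) dz; grad f = (z^2, 0, 2*x*z)

For a 0-form f, d f = (∂f/∂x) dx + (∂f/∂y) dy + (∂f/∂z) dz. The components of the vector representation are exactly the entries of grad f in Cartesian coordinates:
  ∂f/∂x = z^2
  ∂f/∂y = 0
  ∂f/∂z = 2*x*z.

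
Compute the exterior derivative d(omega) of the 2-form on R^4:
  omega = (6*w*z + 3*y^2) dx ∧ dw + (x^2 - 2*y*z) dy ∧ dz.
d(omega) = (-6*y) dx ∧ dy ∧ dw + (-6*w) dx ∧ dz ∧ dw + (2*x) dx ∧ dy ∧ dz

For a 2-form omega = sum_{i<j} g_{ij} dx_i ∧ dx_j, the exterior derivative is
  d(omega) = sum_{i<j} d(g_{ij}) ∧ dx_i ∧ dx_j = sum_{i<j, k} (∂g_{ij}/∂x_k) dx_k ∧ dx_i ∧ dx_j.
Expand each term, using dx_k ∧ dx_i ∧ dx_j = sgn(permutation) dx_{(a)} ∧ dx_{(b)} ∧ dx_{(c)} with (a < b < c) sorted:
  d(6*w*z + 3*y^2) includes (∂/∂y)(6*w*z + 3*y^2) dy = (6*y) dy, which multiplied by dx ∧ dw gives (-6*y) dx ∧ dy ∧ dw
  d(6*w*z + 3*y^2) includes (∂/∂z)(6*w*z + 3*y^2) dz = (6*w) dz, which multiplied by dx ∧ dw gives (-6*w) dx ∧ dz ∧ dw
  d(x^2 - 2*y*z) includes (∂/∂x)(x^2 - 2*y*z) dx = (2*x) dx, which multiplied by dy ∧ dz gives (2*x) dx ∧ dy ∧ dz
Collecting like 3-forms: d(omega) = (-6*y) dx ∧ dy ∧ dw + (-6*w) dx ∧ dz ∧ dw + (2*x) dx ∧ dy ∧ dz.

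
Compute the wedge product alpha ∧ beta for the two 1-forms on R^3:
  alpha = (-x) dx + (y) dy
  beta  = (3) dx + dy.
alpha ∧ beta = (-x - 3*y) dx ∧ dy

Distribute the wedge, using dx_i ∧ dx_j = -dx_j ∧ dx_i and dx_i ∧ dx_i = 0. For each pair (i, j) with i < j, the coefficient of dx_i ∧ dx_j in alpha ∧ beta is (alpha_i * beta_j - alpha_j * beta_i). Collecting: alpha ∧ beta = (-x - 3*y) dx ∧ dy.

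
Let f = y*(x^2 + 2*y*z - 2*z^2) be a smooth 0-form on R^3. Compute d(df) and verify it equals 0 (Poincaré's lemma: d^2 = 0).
d(df) = 0

Step 1: df = sum_i (∂f/∂x_i) dx_i = (2*x*y) dx + (x^2 + 4*y*z - 2*z^2) dy + (2*y*(y - 2*z)) dz.
Step 2: Apply d again. Using the 1-form formula, the coefficient of dx ∧ dy in d(df) is ∂^2 f/∂x ∂y - ∂^2 f/∂y ∂x = (2*x) - (2*x) = 0 (equality of mixed partials for smooth f).
Similarly for dx ∧ dz and dy ∧ dz — all coefficients vanish. So d(df) = 0.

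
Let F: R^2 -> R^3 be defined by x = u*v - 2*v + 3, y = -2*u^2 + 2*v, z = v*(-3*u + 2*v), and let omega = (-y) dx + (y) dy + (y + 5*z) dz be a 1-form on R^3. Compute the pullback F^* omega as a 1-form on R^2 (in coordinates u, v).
F^* omega = (8*u^3 + 8*u^2*v + 45*u*v^2 - 8*u*v - 30*v^3 - 8*v^2) du + (8*u^3 + 37*u^2*v - 8*u^2 - 90*u*v^2 - 8*u*v + 40*v^3 + 8*v^2 + 8*v) dv

Using F^*(f dg) = (f ∘ F) d(g ∘ F), substitute each coordinate x_i by F_i(u, v) in f_i, and replace dx_i by d F_i = (∂F_i/∂u) du + (∂F_i/∂v) dv.
  For the x component: f_1(F) = 2*u^2 - 2*v; d F_1 = (v) du + (u - 2) dv
  For the y component: f_2(F) = -2*u^2 + 2*v; d F_2 = (-4*u) du + (2) dv
  For the z component: f_3(F) = -2*u^2 - 15*u*v + 10*v^2 + 2*v; d F_3 = (-3*v) du + (-3*u + 4*v) dv
Combining and collecting du, dv coefficients:
  coeff of du: 8*u^3 + 8*u^2*v + 45*u*v^2 - 8*u*v - 30*v^3 - 8*v^2
  coeff of dv: 8*u^3 + 37*u^2*v - 8*u^2 - 90*u*v^2 - 8*u*v + 40*v^3 + 8*v^2 + 8*v
F^* omega = (8*u^3 + 8*u^2*v + 45*u*v^2 - 8*u*v - 30*v^3 - 8*v^2) du + (8*u^3 + 37*u^2*v - 8*u^2 - 90*u*v^2 - 8*u*v + 40*v^3 + 8*v^2 + 8*v) dv.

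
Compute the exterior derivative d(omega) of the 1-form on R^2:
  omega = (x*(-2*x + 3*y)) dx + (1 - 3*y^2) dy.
d(omega) = (-3*x) dx ∧ dy

For a 1-form omega = sum_i f_i dx_i, the exterior derivative is
  d(omega) = sum_{i < j} (∂f_j/∂x_i - ∂f_i/∂x_j) dx_i ∧ dx_j.
  coefficient of dx ∧ dy: ∂f_2/∂x - ∂f_1/∂y = ∂(1 - 3*y^2)/∂x - ∂(x*(-2*x + 3*y))/∂y = -3*x
Assembling: d(omega) = (-3*x) dx ∧ dy.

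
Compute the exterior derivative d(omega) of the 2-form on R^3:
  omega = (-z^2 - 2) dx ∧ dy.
d(omega) = (-2*z) dx ∧ dy ∧ dz

For a 2-form omega = sum_{i<j} g_{ij} dx_i ∧ dx_j, the exterior derivative is
  d(omega) = sum_{i<j} d(g_{ij}) ∧ dx_i ∧ dx_j = sum_{i<j, k} (∂g_{ij}/∂x_k) dx_k ∧ dx_i ∧ dx_j.
Expand each term, using dx_k ∧ dx_i ∧ dx_j = sgn(permutation) dx_{(a)} ∧ dx_{(b)} ∧ dx_{(c)} with (a < b < c) sorted:
  d(-z^2 - 2) includes (∂/∂z)(-z^2 - 2) dz = (-2*z) dz, which multiplied by dx ∧ dy gives (-2*z) dx ∧ dy ∧ dz
Collecting like 3-forms: d(omega) = (-2*z) dx ∧ dy ∧ dz.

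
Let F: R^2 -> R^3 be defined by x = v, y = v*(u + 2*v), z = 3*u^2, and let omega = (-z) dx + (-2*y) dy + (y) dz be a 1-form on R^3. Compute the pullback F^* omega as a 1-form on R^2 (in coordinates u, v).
F^* omega = (2*v*(3*u^2 + 5*u*v - 2*v^2)) du + (-2*u^2*v - 3*u^2 - 12*u*v^2 - 16*v^3) dv

Using F^*(f dg) = (f ∘ F) d(g ∘ F), substitute each coordinate x_i by F_i(u, v) in f_i, and replace dx_i by d F_i = (∂F_i/∂u) du + (∂F_i/∂v) dv.
  For the x component: f_1(F) = -3*u^2; d F_1 = (0) du + (1) dv
  For the y component: f_2(F) = 2*v*(-u - 2*v); d F_2 = (v) du + (u + 4*v) dv
  For the z component: f_3(F) = v*(u + 2*v); d F_3 = (6*u) du + (0) dv
Combining and collecting du, dv coefficients:
  coeff of du: 2*v*(3*u^2 + 5*u*v - 2*v^2)
  coeff of dv: -2*u^2*v - 3*u^2 - 12*u*v^2 - 16*v^3
F^* omega = (2*v*(3*u^2 + 5*u*v - 2*v^2)) du + (-2*u^2*v - 3*u^2 - 12*u*v^2 - 16*v^3) dv.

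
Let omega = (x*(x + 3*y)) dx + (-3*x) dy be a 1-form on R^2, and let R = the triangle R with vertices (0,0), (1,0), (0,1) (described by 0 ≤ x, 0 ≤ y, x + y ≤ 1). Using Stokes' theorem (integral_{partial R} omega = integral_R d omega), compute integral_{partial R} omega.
integral_(partial R) omega = -2

Stokes: integral_partial_R omega = integral_R d omega with d omega = (∂Q/∂x - ∂P/∂y) dx ∧ dy.
  ∂Q/∂x = -3
  ∂P/∂y = 3*x
  integrand = ∂Q/∂x - ∂P/∂y = -3*x - 3.
Integrating over R: integral_0^1 integral_0^{1-x} (-3*x - 3) dy dx = -2.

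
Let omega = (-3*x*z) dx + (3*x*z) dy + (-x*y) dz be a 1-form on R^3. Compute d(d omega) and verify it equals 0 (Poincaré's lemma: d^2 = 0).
d(d omega) = 0

Step 1: d omega = sum_{i<j} (∂f_j/∂x_i - ∂f_i/∂x_j) dx_i ∧ dx_j:
  coeff of dx ∧ dy: 3*z
  coeff of dx ∧ dz: 3*x - y
  coeff of dy ∧ dz: -4*x
Step 2: Apply d again to each 2-form coefficient. The only possible 3-form in R^3 is dx ∧ dy ∧ dz, with coefficient
  ∂(coeff of dy∧dz)/∂x - ∂(coeff of dx∧dz)/∂y + ∂(coeff of dx∧dy)/∂z
  = ∂/∂x (-4*x) - ∂/∂y (3*x - y) + ∂/∂z (3*z).
Each of these terms simplifies to sums of mixed partials that cancel in pairs. The result is 0 (by equality of mixed partials for smooth functions — Schwarz / Clairaut).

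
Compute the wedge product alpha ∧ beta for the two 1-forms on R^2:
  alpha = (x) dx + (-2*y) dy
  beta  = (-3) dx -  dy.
alpha ∧ beta = (-x - 6*y) dx ∧ dy

Distribute the wedge, using dx_i ∧ dx_j = -dx_j ∧ dx_i and dx_i ∧ dx_i = 0. For each pair (i, j) with i < j, the coefficient of dx_i ∧ dx_j in alpha ∧ beta is (alpha_i * beta_j - alpha_j * beta_i). Collecting: alpha ∧ beta = (-x - 6*y) dx ∧ dy.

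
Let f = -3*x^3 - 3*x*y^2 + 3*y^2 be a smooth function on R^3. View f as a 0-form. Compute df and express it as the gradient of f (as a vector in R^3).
df = (-9*x^2 - 3*y^2) dx + (6*y*(1 - x)) dy + (0) dz; grad f = (-9*x^2 - 3*y^2, 6*y*(1 - x), 0)

For a 0-form f, d f = (∂f/∂x) dx + (∂f/∂y) dy + (∂f/∂z) dz. The components of the vector representation are exactly the entries of grad f in Cartesian coordinates:
  ∂f/∂x = -9*x^2 - 3*y^2
  ∂f/∂y = 6*y*(1 - x)
  ∂f/∂z = 0.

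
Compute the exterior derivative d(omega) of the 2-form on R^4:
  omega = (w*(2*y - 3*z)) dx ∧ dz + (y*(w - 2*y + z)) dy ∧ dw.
d(omega) = (-2*w) dx ∧ dy ∧ dz + (2*y - 3*z) dx ∧ dz ∧ dw + (-y) dy ∧ dz ∧ dw

For a 2-form omega = sum_{i<j} g_{ij} dx_i ∧ dx_j, the exterior derivative is
  d(omega) = sum_{i<j} d(g_{ij}) ∧ dx_i ∧ dx_j = sum_{i<j, k} (∂g_{ij}/∂x_k) dx_k ∧ dx_i ∧ dx_j.
Expand each term, using dx_k ∧ dx_i ∧ dx_j = sgn(permutation) dx_{(a)} ∧ dx_{(b)} ∧ dx_{(c)} with (a < b < c) sorted:
  d(w*(2*y - 3*z)) includes (∂/∂y)(w*(2*y - 3*z)) dy = (2*w) dy, which multiplied by dx ∧ dz gives (-2*w) dx ∧ dy ∧ dz
  d(w*(2*y - 3*z)) includes (∂/∂w)(w*(2*y - 3*z)) dw = (2*y - 3*z) dw, which multiplied by dx ∧ dz gives (2*y - 3*z) dx ∧ dz ∧ dw
  d(y*(w - 2*y + z)) includes (∂/∂z)(y*(w - 2*y + z)) dz = (y) dz, which multiplied by dy ∧ dw gives (-y) dy ∧ dz ∧ dw
Collecting like 3-forms: d(omega) = (-2*w) dx ∧ dy ∧ dz + (2*y - 3*z) dx ∧ dz ∧ dw + (-y) dy ∧ dz ∧ dw.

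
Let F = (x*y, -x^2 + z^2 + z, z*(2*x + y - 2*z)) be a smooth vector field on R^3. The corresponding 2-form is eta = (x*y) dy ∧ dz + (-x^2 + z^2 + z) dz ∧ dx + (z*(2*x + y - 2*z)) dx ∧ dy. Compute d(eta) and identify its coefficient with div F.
d(eta) = (2*x + 2*y - 4*z) dx ∧ dy ∧ dz; div F = 2*x + 2*y - 4*z

For a 2-form in R^3 of the form above, applying d gives a 3-form with coefficient ∂P/∂x + ∂Q/∂y + ∂R/∂z:
  ∂P/∂x = y
  ∂Q/∂y = 0
  ∂R/∂z = 2*x + y - 4*z
Sum = 2*x + 2*y - 4*z, which is exactly div F.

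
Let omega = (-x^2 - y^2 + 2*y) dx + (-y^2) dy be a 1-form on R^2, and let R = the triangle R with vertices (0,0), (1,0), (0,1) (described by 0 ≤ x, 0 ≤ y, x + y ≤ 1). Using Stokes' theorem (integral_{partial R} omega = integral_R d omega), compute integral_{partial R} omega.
integral_(partial R) omega = -2/3

Stokes: integral_partial_R omega = integral_R d omega with d omega = (∂Q/∂x - ∂P/∂y) dx ∧ dy.
  ∂Q/∂x = 0
  ∂P/∂y = 2 - 2*y
  integrand = ∂Q/∂x - ∂P/∂y = 2*y - 2.
Integrating over R: integral_0^1 integral_0^{1-x} (2*y - 2) dy dx = -2/3.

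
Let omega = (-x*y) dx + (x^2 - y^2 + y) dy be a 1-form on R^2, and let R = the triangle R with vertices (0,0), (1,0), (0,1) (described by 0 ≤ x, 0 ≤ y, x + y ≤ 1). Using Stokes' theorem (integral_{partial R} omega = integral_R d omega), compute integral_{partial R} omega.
integral_(partial R) omega = 1/2

Stokes: integral_partial_R omega = integral_R d omega with d omega = (∂Q/∂x - ∂P/∂y) dx ∧ dy.
  ∂Q/∂x = 2*x
  ∂P/∂y = -x
  integrand = ∂Q/∂x - ∂P/∂y = 3*x.
Integrating over R: integral_0^1 integral_0^{1-x} (3*x) dy dx = 1/2.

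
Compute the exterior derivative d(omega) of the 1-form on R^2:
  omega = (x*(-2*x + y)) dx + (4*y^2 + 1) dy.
d(omega) = (-x) dx ∧ dy

For a 1-form omega = sum_i f_i dx_i, the exterior derivative is
  d(omega) = sum_{i < j} (∂f_j/∂x_i - ∂f_i/∂x_j) dx_i ∧ dx_j.
  coefficient of dx ∧ dy: ∂f_2/∂x - ∂f_1/∂y = ∂(4*y^2 + 1)/∂x - ∂(x*(-2*x + y))/∂y = -x
Assembling: d(omega) = (-x) dx ∧ dy.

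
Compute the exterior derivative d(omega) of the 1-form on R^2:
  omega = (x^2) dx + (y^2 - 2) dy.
d(omega) = 0

For a 1-form omega = sum_i f_i dx_i, the exterior derivative is
  d(omega) = sum_{i < j} (∂f_j/∂x_i - ∂f_i/∂x_j) dx_i ∧ dx_j.

Assembling: d(omega) = 0.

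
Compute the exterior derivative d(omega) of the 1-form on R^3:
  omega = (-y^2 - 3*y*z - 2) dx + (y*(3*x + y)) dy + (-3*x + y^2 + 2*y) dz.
d(omega) = (5*y + 3*z) dx ∧ dy + (3*y - 3) dx ∧ dz + (2*y + 2) dy ∧ dz

For a 1-form omega = sum_i f_i dx_i, the exterior derivative is
  d(omega) = sum_{i < j} (∂f_j/∂x_i - ∂f_i/∂x_j) dx_i ∧ dx_j.
  coefficient of dx ∧ dy: ∂f_2/∂x - ∂f_1/∂y = ∂(y*(3*x + y))/∂x - ∂(-y^2 - 3*y*z - 2)/∂y = 5*y + 3*z
  coefficient of dx ∧ dz: ∂f_3/∂x - ∂f_1/∂z = ∂(-3*x + y^2 + 2*y)/∂x - ∂(-y^2 - 3*y*z - 2)/∂z = 3*y - 3
  coefficient of dy ∧ dz: ∂f_3/∂y - ∂f_2/∂z = ∂(-3*x + y^2 + 2*y)/∂y - ∂(y*(3*x + y))/∂z = 2*y + 2
Assembling: d(omega) = (5*y + 3*z) dx ∧ dy + (3*y - 3) dx ∧ dz + (2*y + 2) dy ∧ dz.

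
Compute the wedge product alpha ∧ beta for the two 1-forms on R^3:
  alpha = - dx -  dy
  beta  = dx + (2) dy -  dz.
alpha ∧ beta = (-1) dx ∧ dy + (1) dx ∧ dz + (1) dy ∧ dz

Distribute the wedge, using dx_i ∧ dx_j = -dx_j ∧ dx_i and dx_i ∧ dx_i = 0. For each pair (i, j) with i < j, the coefficient of dx_i ∧ dx_j in alpha ∧ beta is (alpha_i * beta_j - alpha_j * beta_i). Collecting: alpha ∧ beta = (-1) dx ∧ dy + (1) dx ∧ dz + (1) dy ∧ dz.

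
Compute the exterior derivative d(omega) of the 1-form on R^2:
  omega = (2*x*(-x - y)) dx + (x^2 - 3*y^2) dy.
d(omega) = (4*x) dx ∧ dy

For a 1-form omega = sum_i f_i dx_i, the exterior derivative is
  d(omega) = sum_{i < j} (∂f_j/∂x_i - ∂f_i/∂x_j) dx_i ∧ dx_j.
  coefficient of dx ∧ dy: ∂f_2/∂x - ∂f_1/∂y = ∂(x^2 - 3*y^2)/∂x - ∂(2*x*(-x - y))/∂y = 4*x
Assembling: d(omega) = (4*x) dx ∧ dy.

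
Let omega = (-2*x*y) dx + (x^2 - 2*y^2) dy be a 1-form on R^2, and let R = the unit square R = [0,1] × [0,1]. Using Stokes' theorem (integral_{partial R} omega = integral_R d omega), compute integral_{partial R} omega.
integral_(partial R) omega = 2

Stokes: integral_partial_R omega = integral_R d omega with d omega = (∂Q/∂x - ∂P/∂y) dx ∧ dy.
  ∂Q/∂x = 2*x
  ∂P/∂y = -2*x
  integrand = ∂Q/∂x - ∂P/∂y = 4*x.
Integrating over R: integral_0^1 integral_0^1 (4*x) dx dy = 2.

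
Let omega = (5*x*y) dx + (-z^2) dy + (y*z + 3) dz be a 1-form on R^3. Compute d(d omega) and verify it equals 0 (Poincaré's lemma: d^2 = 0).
d(d omega) = 0

Step 1: d omega = sum_{i<j} (∂f_j/∂x_i - ∂f_i/∂x_j) dx_i ∧ dx_j:
  coeff of dx ∧ dy: -5*x
  coeff of dx ∧ dz: 0
  coeff of dy ∧ dz: 3*z
Step 2: Apply d again to each 2-form coefficient. The only possible 3-form in R^3 is dx ∧ dy ∧ dz, with coefficient
  ∂(coeff of dy∧dz)/∂x - ∂(coeff of dx∧dz)/∂y + ∂(coeff of dx∧dy)/∂z
  = ∂/∂x (3*z) - ∂/∂y (0) + ∂/∂z (-5*x).
Each of these terms simplifies to sums of mixed partials that cancel in pairs. The result is 0 (by equality of mixed partials for smooth functions — Schwarz / Clairaut).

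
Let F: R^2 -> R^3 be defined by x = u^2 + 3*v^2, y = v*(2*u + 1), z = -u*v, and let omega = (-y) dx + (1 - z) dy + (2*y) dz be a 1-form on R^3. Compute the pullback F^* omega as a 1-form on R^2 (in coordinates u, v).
F^* omega = (2*v*(-2*u^2 - u*v - u - v + 1)) du + (-2*u^2*v - 12*u*v^2 - u*v + 2*u - 6*v^2 + 1) dv

Using F^*(f dg) = (f ∘ F) d(g ∘ F), substitute each coordinate x_i by F_i(u, v) in f_i, and replace dx_i by d F_i = (∂F_i/∂u) du + (∂F_i/∂v) dv.
  For the x component: f_1(F) = v*(-2*u - 1); d F_1 = (2*u) du + (6*v) dv
  For the y component: f_2(F) = u*v + 1; d F_2 = (2*v) du + (2*u + 1) dv
  For the z component: f_3(F) = 2*v*(2*u + 1); d F_3 = (-v) du + (-u) dv
Combining and collecting du, dv coefficients:
  coeff of du: 2*v*(-2*u^2 - u*v - u - v + 1)
  coeff of dv: -2*u^2*v - 12*u*v^2 - u*v + 2*u - 6*v^2 + 1
F^* omega = (2*v*(-2*u^2 - u*v - u - v + 1)) du + (-2*u^2*v - 12*u*v^2 - u*v + 2*u - 6*v^2 + 1) dv.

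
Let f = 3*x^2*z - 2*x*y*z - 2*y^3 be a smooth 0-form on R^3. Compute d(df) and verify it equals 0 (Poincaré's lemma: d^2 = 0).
d(df) = 0

Step 1: df = sum_i (∂f/∂x_i) dx_i = (2*z*(3*x - y)) dx + (-2*x*z - 6*y^2) dy + (x*(3*x - 2*y)) dz.
Step 2: Apply d again. Using the 1-form formula, the coefficient of dx ∧ dy in d(df) is ∂^2 f/∂x ∂y - ∂^2 f/∂y ∂x = (-2*z) - (-2*z) = 0 (equality of mixed partials for smooth f).
Similarly for dx ∧ dz and dy ∧ dz — all coefficients vanish. So d(df) = 0.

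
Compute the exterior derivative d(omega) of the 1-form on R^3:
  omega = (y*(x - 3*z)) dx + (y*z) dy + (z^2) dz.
d(omega) = (-x + 3*z) dx ∧ dy + (3*y) dx ∧ dz + (-y) dy ∧ dz

For a 1-form omega = sum_i f_i dx_i, the exterior derivative is
  d(omega) = sum_{i < j} (∂f_j/∂x_i - ∂f_i/∂x_j) dx_i ∧ dx_j.
  coefficient of dx ∧ dy: ∂f_2/∂x - ∂f_1/∂y = ∂(y*z)/∂x - ∂(y*(x - 3*z))/∂y = -x + 3*z
  coefficient of dx ∧ dz: ∂f_3/∂x - ∂f_1/∂z = ∂(z^2)/∂x - ∂(y*(x - 3*z))/∂z = 3*y
  coefficient of dy ∧ dz: ∂f_3/∂y - ∂f_2/∂z = ∂(z^2)/∂y - ∂(y*z)/∂z = -y
Assembling: d(omega) = (-x + 3*z) dx ∧ dy + (3*y) dx ∧ dz + (-y) dy ∧ dz.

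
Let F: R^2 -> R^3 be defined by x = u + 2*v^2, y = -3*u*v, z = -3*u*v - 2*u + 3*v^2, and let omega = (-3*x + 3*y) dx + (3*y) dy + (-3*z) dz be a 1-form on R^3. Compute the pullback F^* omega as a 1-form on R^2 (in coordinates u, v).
F^* omega = (-45*u*v - 15*u + 27*v^3 + 12*v^2) du + (-18*u^2 + 45*u*v^2 + 24*u*v - 78*v^3) dv

Using F^*(f dg) = (f ∘ F) d(g ∘ F), substitute each coordinate x_i by F_i(u, v) in f_i, and replace dx_i by d F_i = (∂F_i/∂u) du + (∂F_i/∂v) dv.
  For the x component: f_1(F) = -9*u*v - 3*u - 6*v^2; d F_1 = (1) du + (4*v) dv
  For the y component: f_2(F) = -9*u*v; d F_2 = (-3*v) du + (-3*u) dv
  For the z component: f_3(F) = 9*u*v + 6*u - 9*v^2; d F_3 = (-3*v - 2) du + (-3*u + 6*v) dv
Combining and collecting du, dv coefficients:
  coeff of du: -45*u*v - 15*u + 27*v^3 + 12*v^2
  coeff of dv: -18*u^2 + 45*u*v^2 + 24*u*v - 78*v^3
F^* omega = (-45*u*v - 15*u + 27*v^3 + 12*v^2) du + (-18*u^2 + 45*u*v^2 + 24*u*v - 78*v^3) dv.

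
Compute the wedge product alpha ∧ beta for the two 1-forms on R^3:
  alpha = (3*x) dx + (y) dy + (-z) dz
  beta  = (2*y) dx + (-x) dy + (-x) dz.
alpha ∧ beta = (-3*x^2 - 2*y^2) dx ∧ dy + (-3*x^2 + 2*y*z) dx ∧ dz + (-x*(y + z)) dy ∧ dz

Distribute the wedge, using dx_i ∧ dx_j = -dx_j ∧ dx_i and dx_i ∧ dx_i = 0. For each pair (i, j) with i < j, the coefficient of dx_i ∧ dx_j in alpha ∧ beta is (alpha_i * beta_j - alpha_j * beta_i). Collecting: alpha ∧ beta = (-3*x^2 - 2*y^2) dx ∧ dy + (-3*x^2 + 2*y*z) dx ∧ dz + (-x*(y + z)) dy ∧ dz.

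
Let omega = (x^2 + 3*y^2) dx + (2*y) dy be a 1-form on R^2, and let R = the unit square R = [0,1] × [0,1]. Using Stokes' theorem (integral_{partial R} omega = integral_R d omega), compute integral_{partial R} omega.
integral_(partial R) omega = -3

Stokes: integral_partial_R omega = integral_R d omega with d omega = (∂Q/∂x - ∂P/∂y) dx ∧ dy.
  ∂Q/∂x = 0
  ∂P/∂y = 6*y
  integrand = ∂Q/∂x - ∂P/∂y = -6*y.
Integrating over R: integral_0^1 integral_0^1 (-6*y) dx dy = -3.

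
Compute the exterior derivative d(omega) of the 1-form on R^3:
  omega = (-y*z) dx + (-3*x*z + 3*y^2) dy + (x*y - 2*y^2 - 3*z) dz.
d(omega) = (-2*z) dx ∧ dy + (2*y) dx ∧ dz + (4*x - 4*y) dy ∧ dz

For a 1-form omega = sum_i f_i dx_i, the exterior derivative is
  d(omega) = sum_{i < j} (∂f_j/∂x_i - ∂f_i/∂x_j) dx_i ∧ dx_j.
  coefficient of dx ∧ dy: ∂f_2/∂x - ∂f_1/∂y = ∂(-3*x*z + 3*y^2)/∂x - ∂(-y*z)/∂y = -2*z
  coefficient of dx ∧ dz: ∂f_3/∂x - ∂f_1/∂z = ∂(x*y - 2*y^2 - 3*z)/∂x - ∂(-y*z)/∂z = 2*y
  coefficient of dy ∧ dz: ∂f_3/∂y - ∂f_2/∂z = ∂(x*y - 2*y^2 - 3*z)/∂y - ∂(-3*x*z + 3*y^2)/∂z = 4*x - 4*y
Assembling: d(omega) = (-2*z) dx ∧ dy + (2*y) dx ∧ dz + (4*x - 4*y) dy ∧ dz.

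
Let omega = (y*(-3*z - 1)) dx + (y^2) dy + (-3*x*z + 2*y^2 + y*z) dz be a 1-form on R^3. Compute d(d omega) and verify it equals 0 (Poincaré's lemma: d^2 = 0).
d(d omega) = 0

Step 1: d omega = sum_{i<j} (∂f_j/∂x_i - ∂f_i/∂x_j) dx_i ∧ dx_j:
  coeff of dx ∧ dy: 3*z + 1
  coeff of dx ∧ dz: 3*y - 3*z
  coeff of dy ∧ dz: 4*y + z
Step 2: Apply d again to each 2-form coefficient. The only possible 3-form in R^3 is dx ∧ dy ∧ dz, with coefficient
  ∂(coeff of dy∧dz)/∂x - ∂(coeff of dx∧dz)/∂y + ∂(coeff of dx∧dy)/∂z
  = ∂/∂x (4*y + z) - ∂/∂y (3*y - 3*z) + ∂/∂z (3*z + 1).
Each of these terms simplifies to sums of mixed partials that cancel in pairs. The result is 0 (by equality of mixed partials for smooth functions — Schwarz / Clairaut).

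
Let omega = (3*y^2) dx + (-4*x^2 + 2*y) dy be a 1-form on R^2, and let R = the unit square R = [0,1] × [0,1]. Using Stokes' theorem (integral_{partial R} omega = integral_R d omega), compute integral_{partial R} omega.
integral_(partial R) omega = -7

Stokes: integral_partial_R omega = integral_R d omega with d omega = (∂Q/∂x - ∂P/∂y) dx ∧ dy.
  ∂Q/∂x = -8*x
  ∂P/∂y = 6*y
  integrand = ∂Q/∂x - ∂P/∂y = -8*x - 6*y.
Integrating over R: integral_0^1 integral_0^1 (-8*x - 6*y) dx dy = -7.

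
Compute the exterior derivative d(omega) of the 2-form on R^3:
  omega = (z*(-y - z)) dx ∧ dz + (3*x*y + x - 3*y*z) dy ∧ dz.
d(omega) = (3*y + z + 1) dx ∧ dy ∧ dz

For a 2-form omega = sum_{i<j} g_{ij} dx_i ∧ dx_j, the exterior derivative is
  d(omega) = sum_{i<j} d(g_{ij}) ∧ dx_i ∧ dx_j = sum_{i<j, k} (∂g_{ij}/∂x_k) dx_k ∧ dx_i ∧ dx_j.
Expand each term, using dx_k ∧ dx_i ∧ dx_j = sgn(permutation) dx_{(a)} ∧ dx_{(b)} ∧ dx_{(c)} with (a < b < c) sorted:
  d(z*(-y - z)) includes (∂/∂y)(z*(-y - z)) dy = (-z) dy, which multiplied by dx ∧ dz gives (z) dx ∧ dy ∧ dz
  d(3*x*y + x - 3*y*z) includes (∂/∂x)(3*x*y + x - 3*y*z) dx = (3*y + 1) dx, which multiplied by dy ∧ dz gives (3*y + 1) dx ∧ dy ∧ dz
Collecting like 3-forms: d(omega) = (3*y + z + 1) dx ∧ dy ∧ dz.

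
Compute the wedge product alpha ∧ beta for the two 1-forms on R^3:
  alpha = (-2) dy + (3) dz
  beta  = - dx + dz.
alpha ∧ beta = (-2) dx ∧ dy + (-2) dy ∧ dz + (3) dx ∧ dz

Distribute the wedge, using dx_i ∧ dx_j = -dx_j ∧ dx_i and dx_i ∧ dx_i = 0. For each pair (i, j) with i < j, the coefficient of dx_i ∧ dx_j in alpha ∧ beta is (alpha_i * beta_j - alpha_j * beta_i). Collecting: alpha ∧ beta = (-2) dx ∧ dy + (-2) dy ∧ dz + (3) dx ∧ dz.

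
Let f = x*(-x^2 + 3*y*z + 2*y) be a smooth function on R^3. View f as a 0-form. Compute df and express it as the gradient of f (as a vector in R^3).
df = (-3*x^2 + 3*y*z + 2*y) dx + (x*(3*z + 2)) dy + (3*x*y) dz; grad f = (-3*x^2 + 3*y*z + 2*y, x*(3*z + 2), 3*x*y)

For a 0-form f, d f = (∂f/∂x) dx + (∂f/∂y) dy + (∂f/∂z) dz. The components of the vector representation are exactly the entries of grad f in Cartesian coordinates:
  ∂f/∂x = -3*x^2 + 3*y*z + 2*y
  ∂f/∂y = x*(3*z + 2)
  ∂f/∂z = 3*x*y.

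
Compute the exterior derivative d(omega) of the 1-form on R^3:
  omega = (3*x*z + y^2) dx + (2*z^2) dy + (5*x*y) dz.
d(omega) = (-2*y) dx ∧ dy + (-3*x + 5*y) dx ∧ dz + (5*x - 4*z) dy ∧ dz

For a 1-form omega = sum_i f_i dx_i, the exterior derivative is
  d(omega) = sum_{i < j} (∂f_j/∂x_i - ∂f_i/∂x_j) dx_i ∧ dx_j.
  coefficient of dx ∧ dy: ∂f_2/∂x - ∂f_1/∂y = ∂(2*z^2)/∂x - ∂(3*x*z + y^2)/∂y = -2*y
  coefficient of dx ∧ dz: ∂f_3/∂x - ∂f_1/∂z = ∂(5*x*y)/∂x - ∂(3*x*z + y^2)/∂z = -3*x + 5*y
  coefficient of dy ∧ dz: ∂f_3/∂y - ∂f_2/∂z = ∂(5*x*y)/∂y - ∂(2*z^2)/∂z = 5*x - 4*z
Assembling: d(omega) = (-2*y) dx ∧ dy + (-3*x + 5*y) dx ∧ dz + (5*x - 4*z) dy ∧ dz.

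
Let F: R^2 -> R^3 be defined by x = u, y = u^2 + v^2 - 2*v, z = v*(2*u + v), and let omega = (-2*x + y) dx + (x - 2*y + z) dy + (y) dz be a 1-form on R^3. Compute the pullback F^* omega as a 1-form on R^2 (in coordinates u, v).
F^* omega = (-4*u^3 + 6*u^2*v + 3*u^2 - 2*u*v^2 + 8*u*v - 2*u + 2*v^3 - 3*v^2 - 2*v) du + (2*u^3 - 2*u^2*v + 4*u^2 + 6*u*v^2 - 6*u*v - 2*u + 6*v^2 - 8*v) dv

Using F^*(f dg) = (f ∘ F) d(g ∘ F), substitute each coordinate x_i by F_i(u, v) in f_i, and replace dx_i by d F_i = (∂F_i/∂u) du + (∂F_i/∂v) dv.
  For the x component: f_1(F) = u^2 - 2*u + v^2 - 2*v; d F_1 = (1) du + (0) dv
  For the y component: f_2(F) = -2*u^2 + 2*u*v + u - v^2 + 4*v; d F_2 = (2*u) du + (2*v - 2) dv
  For the z component: f_3(F) = u^2 + v^2 - 2*v; d F_3 = (2*v) du + (2*u + 2*v) dv
Combining and collecting du, dv coefficients:
  coeff of du: -4*u^3 + 6*u^2*v + 3*u^2 - 2*u*v^2 + 8*u*v - 2*u + 2*v^3 - 3*v^2 - 2*v
  coeff of dv: 2*u^3 - 2*u^2*v + 4*u^2 + 6*u*v^2 - 6*u*v - 2*u + 6*v^2 - 8*v
F^* omega = (-4*u^3 + 6*u^2*v + 3*u^2 - 2*u*v^2 + 8*u*v - 2*u + 2*v^3 - 3*v^2 - 2*v) du + (2*u^3 - 2*u^2*v + 4*u^2 + 6*u*v^2 - 6*u*v - 2*u + 6*v^2 - 8*v) dv.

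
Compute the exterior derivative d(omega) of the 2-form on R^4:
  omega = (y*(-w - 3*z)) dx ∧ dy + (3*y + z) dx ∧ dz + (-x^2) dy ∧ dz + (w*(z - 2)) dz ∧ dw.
d(omega) = (-2*x - 3*y - 3) dx ∧ dy ∧ dz + (-y) dx ∧ dy ∧ dw

For a 2-form omega = sum_{i<j} g_{ij} dx_i ∧ dx_j, the exterior derivative is
  d(omega) = sum_{i<j} d(g_{ij}) ∧ dx_i ∧ dx_j = sum_{i<j, k} (∂g_{ij}/∂x_k) dx_k ∧ dx_i ∧ dx_j.
Expand each term, using dx_k ∧ dx_i ∧ dx_j = sgn(permutation) dx_{(a)} ∧ dx_{(b)} ∧ dx_{(c)} with (a < b < c) sorted:
  d(y*(-w - 3*z)) includes (∂/∂z)(y*(-w - 3*z)) dz = (-3*y) dz, which multiplied by dx ∧ dy gives (-3*y) dx ∧ dy ∧ dz
  d(y*(-w - 3*z)) includes (∂/∂w)(y*(-w - 3*z)) dw = (-y) dw, which multiplied by dx ∧ dy gives (-y) dx ∧ dy ∧ dw
  d(3*y + z) includes (∂/∂y)(3*y + z) dy = (3) dy, which multiplied by dx ∧ dz gives (-3) dx ∧ dy ∧ dz
  d(-x^2) includes (∂/∂x)(-x^2) dx = (-2*x) dx, which multiplied by dy ∧ dz gives (-2*x) dx ∧ dy ∧ dz
Collecting like 3-forms: d(omega) = (-2*x - 3*y - 3) dx ∧ dy ∧ dz + (-y) dx ∧ dy ∧ dw.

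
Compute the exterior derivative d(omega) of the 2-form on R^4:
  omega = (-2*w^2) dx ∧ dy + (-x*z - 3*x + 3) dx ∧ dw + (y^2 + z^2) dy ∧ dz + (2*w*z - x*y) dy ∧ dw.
d(omega) = (-4*w - y) dx ∧ dy ∧ dw + (x) dx ∧ dz ∧ dw + (-2*w) dy ∧ dz ∧ dw

For a 2-form omega = sum_{i<j} g_{ij} dx_i ∧ dx_j, the exterior derivative is
  d(omega) = sum_{i<j} d(g_{ij}) ∧ dx_i ∧ dx_j = sum_{i<j, k} (∂g_{ij}/∂x_k) dx_k ∧ dx_i ∧ dx_j.
Expand each term, using dx_k ∧ dx_i ∧ dx_j = sgn(permutation) dx_{(a)} ∧ dx_{(b)} ∧ dx_{(c)} with (a < b < c) sorted:
  d(-2*w^2) includes (∂/∂w)(-2*w^2) dw = (-4*w) dw, which multiplied by dx ∧ dy gives (-4*w) dx ∧ dy ∧ dw
  d(-x*z - 3*x + 3) includes (∂/∂z)(-x*z - 3*x + 3) dz = (-x) dz, which multiplied by dx ∧ dw gives (x) dx ∧ dz ∧ dw
  d(2*w*z - x*y) includes (∂/∂x)(2*w*z - x*y) dx = (-y) dx, which multiplied by dy ∧ dw gives (-y) dx ∧ dy ∧ dw
  d(2*w*z - x*y) includes (∂/∂z)(2*w*z - x*y) dz = (2*w) dz, which multiplied by dy ∧ dw gives (-2*w) dy ∧ dz ∧ dw
Collecting like 3-forms: d(omega) = (-4*w - y) dx ∧ dy ∧ dw + (x) dx ∧ dz ∧ dw + (-2*w) dy ∧ dz ∧ dw.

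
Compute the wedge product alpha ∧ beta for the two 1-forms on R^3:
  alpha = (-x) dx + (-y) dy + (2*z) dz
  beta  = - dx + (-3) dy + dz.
alpha ∧ beta = (3*x - y) dx ∧ dy + (-x + 2*z) dx ∧ dz + (-y + 6*z) dy ∧ dz

Distribute the wedge, using dx_i ∧ dx_j = -dx_j ∧ dx_i and dx_i ∧ dx_i = 0. For each pair (i, j) with i < j, the coefficient of dx_i ∧ dx_j in alpha ∧ beta is (alpha_i * beta_j - alpha_j * beta_i). Collecting: alpha ∧ beta = (3*x - y) dx ∧ dy + (-x + 2*z) dx ∧ dz + (-y + 6*z) dy ∧ dz.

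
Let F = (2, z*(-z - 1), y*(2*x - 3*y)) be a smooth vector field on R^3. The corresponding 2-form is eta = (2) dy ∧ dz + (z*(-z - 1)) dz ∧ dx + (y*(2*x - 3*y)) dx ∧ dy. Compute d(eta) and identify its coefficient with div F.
d(eta) = (0) dx ∧ dy ∧ dz; div F = 0

For a 2-form in R^3 of the form above, applying d gives a 3-form with coefficient ∂P/∂x + ∂Q/∂y + ∂R/∂z:
  ∂P/∂x = 0
  ∂Q/∂y = 0
  ∂R/∂z = 0
Sum = 0, which is exactly div F.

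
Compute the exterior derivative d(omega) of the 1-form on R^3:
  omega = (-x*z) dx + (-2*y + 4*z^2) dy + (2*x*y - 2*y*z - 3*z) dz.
d(omega) = (x + 2*y) dx ∧ dz + (2*x - 10*z) dy ∧ dz

For a 1-form omega = sum_i f_i dx_i, the exterior derivative is
  d(omega) = sum_{i < j} (∂f_j/∂x_i - ∂f_i/∂x_j) dx_i ∧ dx_j.
  coefficient of dx ∧ dz: ∂f_3/∂x - ∂f_1/∂z = ∂(2*x*y - 2*y*z - 3*z)/∂x - ∂(-x*z)/∂z = x + 2*y
  coefficient of dy ∧ dz: ∂f_3/∂y - ∂f_2/∂z = ∂(2*x*y - 2*y*z - 3*z)/∂y - ∂(-2*y + 4*z^2)/∂z = 2*x - 10*z
Assembling: d(omega) = (x + 2*y) dx ∧ dz + (2*x - 10*z) dy ∧ dz.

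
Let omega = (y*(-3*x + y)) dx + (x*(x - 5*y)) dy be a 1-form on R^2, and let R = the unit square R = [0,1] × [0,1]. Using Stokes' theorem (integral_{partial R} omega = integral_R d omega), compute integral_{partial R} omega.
integral_(partial R) omega = -1

Stokes: integral_partial_R omega = integral_R d omega with d omega = (∂Q/∂x - ∂P/∂y) dx ∧ dy.
  ∂Q/∂x = 2*x - 5*y
  ∂P/∂y = -3*x + 2*y
  integrand = ∂Q/∂x - ∂P/∂y = 5*x - 7*y.
Integrating over R: integral_0^1 integral_0^1 (5*x - 7*y) dx dy = -1.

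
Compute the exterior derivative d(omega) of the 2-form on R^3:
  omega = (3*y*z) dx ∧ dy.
d(omega) = (3*y) dx ∧ dy ∧ dz

For a 2-form omega = sum_{i<j} g_{ij} dx_i ∧ dx_j, the exterior derivative is
  d(omega) = sum_{i<j} d(g_{ij}) ∧ dx_i ∧ dx_j = sum_{i<j, k} (∂g_{ij}/∂x_k) dx_k ∧ dx_i ∧ dx_j.
Expand each term, using dx_k ∧ dx_i ∧ dx_j = sgn(permutation) dx_{(a)} ∧ dx_{(b)} ∧ dx_{(c)} with (a < b < c) sorted:
  d(3*y*z) includes (∂/∂z)(3*y*z) dz = (3*y) dz, which multiplied by dx ∧ dy gives (3*y) dx ∧ dy ∧ dz
Collecting like 3-forms: d(omega) = (3*y) dx ∧ dy ∧ dz.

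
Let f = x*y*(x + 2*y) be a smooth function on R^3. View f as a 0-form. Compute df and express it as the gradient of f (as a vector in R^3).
df = (2*y*(x + y)) dx + (x*(x + 4*y)) dy + (0) dz; grad f = (2*y*(x + y), x*(x + 4*y), 0)

For a 0-form f, d f = (∂f/∂x) dx + (∂f/∂y) dy + (∂f/∂z) dz. The components of the vector representation are exactly the entries of grad f in Cartesian coordinates:
  ∂f/∂x = 2*y*(x + y)
  ∂f/∂y = x*(x + 4*y)
  ∂f/∂z = 0.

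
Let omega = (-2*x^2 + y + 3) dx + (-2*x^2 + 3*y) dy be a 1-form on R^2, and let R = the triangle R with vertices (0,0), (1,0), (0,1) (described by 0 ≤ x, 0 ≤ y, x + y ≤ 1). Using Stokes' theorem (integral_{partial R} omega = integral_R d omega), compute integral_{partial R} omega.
integral_(partial R) omega = -7/6

Stokes: integral_partial_R omega = integral_R d omega with d omega = (∂Q/∂x - ∂P/∂y) dx ∧ dy.
  ∂Q/∂x = -4*x
  ∂P/∂y = 1
  integrand = ∂Q/∂x - ∂P/∂y = -4*x - 1.
Integrating over R: integral_0^1 integral_0^{1-x} (-4*x - 1) dy dx = -7/6.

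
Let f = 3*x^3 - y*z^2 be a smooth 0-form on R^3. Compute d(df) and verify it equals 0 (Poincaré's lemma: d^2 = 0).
d(df) = 0

Step 1: df = sum_i (∂f/∂x_i) dx_i = (9*x^2) dx + (-z^2) dy + (-2*y*z) dz.
Step 2: Apply d again. Using the 1-form formula, the coefficient of dx ∧ dy in d(df) is ∂^2 f/∂x ∂y - ∂^2 f/∂y ∂x = (0) - (0) = 0 (equality of mixed partials for smooth f).
Similarly for dx ∧ dz and dy ∧ dz — all coefficients vanish. So d(df) = 0.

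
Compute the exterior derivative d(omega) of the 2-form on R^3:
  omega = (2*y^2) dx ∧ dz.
d(omega) = (-4*y) dx ∧ dy ∧ dz

For a 2-form omega = sum_{i<j} g_{ij} dx_i ∧ dx_j, the exterior derivative is
  d(omega) = sum_{i<j} d(g_{ij}) ∧ dx_i ∧ dx_j = sum_{i<j, k} (∂g_{ij}/∂x_k) dx_k ∧ dx_i ∧ dx_j.
Expand each term, using dx_k ∧ dx_i ∧ dx_j = sgn(permutation) dx_{(a)} ∧ dx_{(b)} ∧ dx_{(c)} with (a < b < c) sorted:
  d(2*y^2) includes (∂/∂y)(2*y^2) dy = (4*y) dy, which multiplied by dx ∧ dz gives (-4*y) dx ∧ dy ∧ dz
Collecting like 3-forms: d(omega) = (-4*y) dx ∧ dy ∧ dz.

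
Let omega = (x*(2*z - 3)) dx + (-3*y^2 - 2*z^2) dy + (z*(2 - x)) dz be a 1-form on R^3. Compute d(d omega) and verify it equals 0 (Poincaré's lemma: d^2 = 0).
d(d omega) = 0

Step 1: d omega = sum_{i<j} (∂f_j/∂x_i - ∂f_i/∂x_j) dx_i ∧ dx_j:
  coeff of dx ∧ dy: 0
  coeff of dx ∧ dz: -2*x - z
  coeff of dy ∧ dz: 4*z
Step 2: Apply d again to each 2-form coefficient. The only possible 3-form in R^3 is dx ∧ dy ∧ dz, with coefficient
  ∂(coeff of dy∧dz)/∂x - ∂(coeff of dx∧dz)/∂y + ∂(coeff of dx∧dy)/∂z
  = ∂/∂x (4*z) - ∂/∂y (-2*x - z) + ∂/∂z (0).
Each of these terms simplifies to sums of mixed partials that cancel in pairs. The result is 0 (by equality of mixed partials for smooth functions — Schwarz / Clairaut).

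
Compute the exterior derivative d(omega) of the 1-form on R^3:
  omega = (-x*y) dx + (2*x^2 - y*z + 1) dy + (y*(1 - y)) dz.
d(omega) = (5*x) dx ∧ dy + (1 - y) dy ∧ dz

For a 1-form omega = sum_i f_i dx_i, the exterior derivative is
  d(omega) = sum_{i < j} (∂f_j/∂x_i - ∂f_i/∂x_j) dx_i ∧ dx_j.
  coefficient of dx ∧ dy: ∂f_2/∂x - ∂f_1/∂y = ∂(2*x^2 - y*z + 1)/∂x - ∂(-x*y)/∂y = 5*x
  coefficient of dy ∧ dz: ∂f_3/∂y - ∂f_2/∂z = ∂(y*(1 - y))/∂y - ∂(2*x^2 - y*z + 1)/∂z = 1 - y
Assembling: d(omega) = (5*x) dx ∧ dy + (1 - y) dy ∧ dz.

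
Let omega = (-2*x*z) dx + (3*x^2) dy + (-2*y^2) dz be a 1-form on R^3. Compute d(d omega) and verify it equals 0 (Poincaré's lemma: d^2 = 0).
d(d omega) = 0

Step 1: d omega = sum_{i<j} (∂f_j/∂x_i - ∂f_i/∂x_j) dx_i ∧ dx_j:
  coeff of dx ∧ dy: 6*x
  coeff of dx ∧ dz: 2*x
  coeff of dy ∧ dz: -4*y
Step 2: Apply d again to each 2-form coefficient. The only possible 3-form in R^3 is dx ∧ dy ∧ dz, with coefficient
  ∂(coeff of dy∧dz)/∂x - ∂(coeff of dx∧dz)/∂y + ∂(coeff of dx∧dy)/∂z
  = ∂/∂x (-4*y) - ∂/∂y (2*x) + ∂/∂z (6*x).
Each of these terms simplifies to sums of mixed partials that cancel in pairs. The result is 0 (by equality of mixed partials for smooth functions — Schwarz / Clairaut).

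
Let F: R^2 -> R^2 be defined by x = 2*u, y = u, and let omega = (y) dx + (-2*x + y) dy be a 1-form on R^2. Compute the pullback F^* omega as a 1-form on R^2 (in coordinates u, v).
F^* omega = (-u) du

Using F^*(f dg) = (f ∘ F) d(g ∘ F), substitute each coordinate x_i by F_i(u, v) in f_i, and replace dx_i by d F_i = (∂F_i/∂u) du + (∂F_i/∂v) dv.
  For the x component: f_1(F) = u; d F_1 = (2) du + (0) dv
  For the y component: f_2(F) = -3*u; d F_2 = (1) du + (0) dv
Combining and collecting du, dv coefficients:
  coeff of du: -u
  coeff of dv: 0
F^* omega = (-u) du.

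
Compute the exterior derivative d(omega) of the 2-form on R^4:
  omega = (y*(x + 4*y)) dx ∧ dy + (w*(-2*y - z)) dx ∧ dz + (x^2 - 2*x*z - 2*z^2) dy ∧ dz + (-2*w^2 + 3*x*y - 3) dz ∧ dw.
d(omega) = (2*w + 2*x - 2*z) dx ∧ dy ∧ dz + (y - z) dx ∧ dz ∧ dw + (3*x) dy ∧ dz ∧ dw

For a 2-form omega = sum_{i<j} g_{ij} dx_i ∧ dx_j, the exterior derivative is
  d(omega) = sum_{i<j} d(g_{ij}) ∧ dx_i ∧ dx_j = sum_{i<j, k} (∂g_{ij}/∂x_k) dx_k ∧ dx_i ∧ dx_j.
Expand each term, using dx_k ∧ dx_i ∧ dx_j = sgn(permutation) dx_{(a)} ∧ dx_{(b)} ∧ dx_{(c)} with (a < b < c) sorted:
  d(w*(-2*y - z)) includes (∂/∂y)(w*(-2*y - z)) dy = (-2*w) dy, which multiplied by dx ∧ dz gives (2*w) dx ∧ dy ∧ dz
  d(w*(-2*y - z)) includes (∂/∂w)(w*(-2*y - z)) dw = (-2*y - z) dw, which multiplied by dx ∧ dz gives (-2*y - z) dx ∧ dz ∧ dw
  d(x^2 - 2*x*z - 2*z^2) includes (∂/∂x)(x^2 - 2*x*z - 2*z^2) dx = (2*x - 2*z) dx, which multiplied by dy ∧ dz gives (2*x - 2*z) dx ∧ dy ∧ dz
  d(-2*w^2 + 3*x*y - 3) includes (∂/∂x)(-2*w^2 + 3*x*y - 3) dx = (3*y) dx, which multiplied by dz ∧ dw gives (3*y) dx ∧ dz ∧ dw
  d(-2*w^2 + 3*x*y - 3) includes (∂/∂y)(-2*w^2 + 3*x*y - 3) dy = (3*x) dy, which multiplied by dz ∧ dw gives (3*x) dy ∧ dz ∧ dw
Collecting like 3-forms: d(omega) = (2*w + 2*x - 2*z) dx ∧ dy ∧ dz + (y - z) dx ∧ dz ∧ dw + (3*x) dy ∧ dz ∧ dw.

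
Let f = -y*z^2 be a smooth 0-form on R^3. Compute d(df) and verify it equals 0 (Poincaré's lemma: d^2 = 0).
d(df) = 0

Step 1: df = sum_i (∂f/∂x_i) dx_i = (0) dx + (-z^2) dy + (-2*y*z) dz.
Step 2: Apply d again. Using the 1-form formula, the coefficient of dx ∧ dy in d(df) is ∂^2 f/∂x ∂y - ∂^2 f/∂y ∂x = (0) - (0) = 0 (equality of mixed partials for smooth f).
Similarly for dx ∧ dz and dy ∧ dz — all coefficients vanish. So d(df) = 0.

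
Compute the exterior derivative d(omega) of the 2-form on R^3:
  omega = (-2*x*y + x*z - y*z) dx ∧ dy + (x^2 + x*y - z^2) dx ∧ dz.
d(omega) = (-y) dx ∧ dy ∧ dz

For a 2-form omega = sum_{i<j} g_{ij} dx_i ∧ dx_j, the exterior derivative is
  d(omega) = sum_{i<j} d(g_{ij}) ∧ dx_i ∧ dx_j = sum_{i<j, k} (∂g_{ij}/∂x_k) dx_k ∧ dx_i ∧ dx_j.
Expand each term, using dx_k ∧ dx_i ∧ dx_j = sgn(permutation) dx_{(a)} ∧ dx_{(b)} ∧ dx_{(c)} with (a < b < c) sorted:
  d(-2*x*y + x*z - y*z) includes (∂/∂z)(-2*x*y + x*z - y*z) dz = (x - y) dz, which multiplied by dx ∧ dy gives (x - y) dx ∧ dy ∧ dz
  d(x^2 + x*y - z^2) includes (∂/∂y)(x^2 + x*y - z^2) dy = (x) dy, which multiplied by dx ∧ dz gives (-x) dx ∧ dy ∧ dz
Collecting like 3-forms: d(omega) = (-y) dx ∧ dy ∧ dz.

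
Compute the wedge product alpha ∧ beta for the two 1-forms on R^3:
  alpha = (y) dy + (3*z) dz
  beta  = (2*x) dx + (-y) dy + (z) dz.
alpha ∧ beta = (-2*x*y) dx ∧ dy + (4*y*z) dy ∧ dz + (-6*x*z) dx ∧ dz

Distribute the wedge, using dx_i ∧ dx_j = -dx_j ∧ dx_i and dx_i ∧ dx_i = 0. For each pair (i, j) with i < j, the coefficient of dx_i ∧ dx_j in alpha ∧ beta is (alpha_i * beta_j - alpha_j * beta_i). Collecting: alpha ∧ beta = (-2*x*y) dx ∧ dy + (4*y*z) dy ∧ dz + (-6*x*z) dx ∧ dz.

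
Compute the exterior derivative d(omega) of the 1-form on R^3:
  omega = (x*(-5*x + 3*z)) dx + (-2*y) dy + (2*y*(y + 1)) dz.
d(omega) = (-3*x) dx ∧ dz + (4*y + 2) dy ∧ dz

For a 1-form omega = sum_i f_i dx_i, the exterior derivative is
  d(omega) = sum_{i < j} (∂f_j/∂x_i - ∂f_i/∂x_j) dx_i ∧ dx_j.
  coefficient of dx ∧ dz: ∂f_3/∂x - ∂f_1/∂z = ∂(2*y*(y + 1))/∂x - ∂(x*(-5*x + 3*z))/∂z = -3*x
  coefficient of dy ∧ dz: ∂f_3/∂y - ∂f_2/∂z = ∂(2*y*(y + 1))/∂y - ∂(-2*y)/∂z = 4*y + 2
Assembling: d(omega) = (-3*x) dx ∧ dz + (4*y + 2) dy ∧ dz.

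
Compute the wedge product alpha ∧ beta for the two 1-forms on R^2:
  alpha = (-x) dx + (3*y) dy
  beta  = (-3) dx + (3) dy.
alpha ∧ beta = (-3*x + 9*y) dx ∧ dy

Distribute the wedge, using dx_i ∧ dx_j = -dx_j ∧ dx_i and dx_i ∧ dx_i = 0. For each pair (i, j) with i < j, the coefficient of dx_i ∧ dx_j in alpha ∧ beta is (alpha_i * beta_j - alpha_j * beta_i). Collecting: alpha ∧ beta = (-3*x + 9*y) dx ∧ dy.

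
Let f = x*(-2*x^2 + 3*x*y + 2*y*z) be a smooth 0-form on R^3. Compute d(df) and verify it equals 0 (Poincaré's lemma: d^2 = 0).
d(df) = 0

Step 1: df = sum_i (∂f/∂x_i) dx_i = (-6*x^2 + 6*x*y + 2*y*z) dx + (x*(3*x + 2*z)) dy + (2*x*y) dz.
Step 2: Apply d again. Using the 1-form formula, the coefficient of dx ∧ dy in d(df) is ∂^2 f/∂x ∂y - ∂^2 f/∂y ∂x = (6*x + 2*z) - (6*x + 2*z) = 0 (equality of mixed partials for smooth f).
Similarly for dx ∧ dz and dy ∧ dz — all coefficients vanish. So d(df) = 0.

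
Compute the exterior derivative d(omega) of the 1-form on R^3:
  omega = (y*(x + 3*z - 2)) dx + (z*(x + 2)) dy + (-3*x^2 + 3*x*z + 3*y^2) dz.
d(omega) = (-x - 2*z + 2) dx ∧ dy + (-6*x - 3*y + 3*z) dx ∧ dz + (-x + 6*y - 2) dy ∧ dz

For a 1-form omega = sum_i f_i dx_i, the exterior derivative is
  d(omega) = sum_{i < j} (∂f_j/∂x_i - ∂f_i/∂x_j) dx_i ∧ dx_j.
  coefficient of dx ∧ dy: ∂f_2/∂x - ∂f_1/∂y = ∂(z*(x + 2))/∂x - ∂(y*(x + 3*z - 2))/∂y = -x - 2*z + 2
  coefficient of dx ∧ dz: ∂f_3/∂x - ∂f_1/∂z = ∂(-3*x^2 + 3*x*z + 3*y^2)/∂x - ∂(y*(x + 3*z - 2))/∂z = -6*x - 3*y + 3*z
  coefficient of dy ∧ dz: ∂f_3/∂y - ∂f_2/∂z = ∂(-3*x^2 + 3*x*z + 3*y^2)/∂y - ∂(z*(x + 2))/∂z = -x + 6*y - 2
Assembling: d(omega) = (-x - 2*z + 2) dx ∧ dy + (-6*x - 3*y + 3*z) dx ∧ dz + (-x + 6*y - 2) dy ∧ dz.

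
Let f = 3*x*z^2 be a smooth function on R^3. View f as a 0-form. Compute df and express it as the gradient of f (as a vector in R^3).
df = (3*z^2) dx + (0) dy + (6*x*z) dz; grad f = (3*z^2, 0, 6*x*z)

For a 0-form f, d f = (∂f/∂x) dx + (∂f/∂y) dy + (∂f/∂z) dz. The components of the vector representation are exactly the entries of grad f in Cartesian coordinates:
  ∂f/∂x = 3*z^2
  ∂f/∂y = 0
  ∂f/∂z = 6*x*z.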